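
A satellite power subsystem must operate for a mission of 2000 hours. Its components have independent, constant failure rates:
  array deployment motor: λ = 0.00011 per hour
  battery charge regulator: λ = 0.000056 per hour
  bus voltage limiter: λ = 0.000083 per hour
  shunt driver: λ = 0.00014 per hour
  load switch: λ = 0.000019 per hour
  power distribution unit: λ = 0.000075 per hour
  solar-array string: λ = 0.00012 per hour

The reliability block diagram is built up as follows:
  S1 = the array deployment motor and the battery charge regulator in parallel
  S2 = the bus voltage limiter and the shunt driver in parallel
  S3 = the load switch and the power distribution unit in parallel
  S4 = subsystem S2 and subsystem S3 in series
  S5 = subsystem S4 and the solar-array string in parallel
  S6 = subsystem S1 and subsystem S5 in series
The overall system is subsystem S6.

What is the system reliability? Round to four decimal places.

R(array deployment motor) = exp(−0.00011 × 2000) = 0.802519
R(battery charge regulator) = exp(−0.000056 × 2000) = 0.894044
R(bus voltage limiter) = exp(−0.000083 × 2000) = 0.847046
R(shunt driver) = exp(−0.00014 × 2000) = 0.755784
R(load switch) = exp(−0.000019 × 2000) = 0.962713
R(power distribution unit) = exp(−0.000075 × 2000) = 0.860708
R(solar-array string) = exp(−0.00012 × 2000) = 0.786628
Parallel (array deployment motor and battery charge regulator): 1 − (1 − 0.802519)(1 − 0.894044) = 0.979076
Parallel (bus voltage limiter and shunt driver): 1 − (1 − 0.847046)(1 − 0.755784) = 0.962646
Parallel (load switch and power distribution unit): 1 − (1 − 0.962713)(1 − 0.860708) = 0.994806
Series ([0.962646] and [0.994806]): 0.962646 × 0.994806 = 0.957646
Parallel ([0.957646] and solar-array string): 1 − (1 − 0.957646)(1 − 0.786628) = 0.990963
Series ([0.979076] and [0.990963]): 0.979076 × 0.990963 = 0.9702

0.9702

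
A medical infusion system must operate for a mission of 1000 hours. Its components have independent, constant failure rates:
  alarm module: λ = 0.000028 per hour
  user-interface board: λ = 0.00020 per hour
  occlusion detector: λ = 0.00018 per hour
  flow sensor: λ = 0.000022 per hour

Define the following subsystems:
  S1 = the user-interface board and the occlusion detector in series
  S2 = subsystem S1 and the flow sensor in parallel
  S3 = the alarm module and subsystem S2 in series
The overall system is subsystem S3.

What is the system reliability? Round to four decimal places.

R(alarm module) = exp(−0.000028 × 1000) = 0.972388
R(user-interface board) = exp(−0.00020 × 1000) = 0.818731
R(occlusion detector) = exp(−0.00018 × 1000) = 0.835270
R(flow sensor) = exp(−0.000022 × 1000) = 0.978240
Series (user-interface board and occlusion detector): 0.818731 × 0.835270 = 0.683861
Parallel ([0.683861] and flow sensor): 1 − (1 − 0.683861)(1 − 0.978240) = 0.993121
Series (alarm module and [0.993121]): 0.972388 × 0.993121 = 0.9657

0.9657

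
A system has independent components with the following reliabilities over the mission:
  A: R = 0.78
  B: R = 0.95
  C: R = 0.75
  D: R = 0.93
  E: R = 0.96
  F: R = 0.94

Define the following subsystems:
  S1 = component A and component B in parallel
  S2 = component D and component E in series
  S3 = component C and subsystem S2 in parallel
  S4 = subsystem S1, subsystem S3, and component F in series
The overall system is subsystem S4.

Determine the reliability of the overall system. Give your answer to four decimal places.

Parallel (A and B): 1 − (1 − 0.780000)(1 − 0.950000) = 0.989000
Series (D and E): 0.930000 × 0.960000 = 0.892800
Parallel (C and [0.892800]): 1 − (1 − 0.750000)(1 − 0.892800) = 0.973200
Series ([0.989000], [0.973200], and F): 0.989000 × 0.973200 × 0.940000 = 0.9047

0.9047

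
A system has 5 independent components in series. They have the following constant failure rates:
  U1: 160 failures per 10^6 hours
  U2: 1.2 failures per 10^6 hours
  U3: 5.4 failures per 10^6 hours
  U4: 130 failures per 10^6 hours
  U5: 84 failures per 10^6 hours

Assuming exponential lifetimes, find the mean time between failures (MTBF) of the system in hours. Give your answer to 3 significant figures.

Series of exponential components: λ_sys = Σ λ_i
λ_sys = 0.00016 + 0.0000012 + 0.0000054 + 0.00013 + 0.000084 = 3.8060e-04 /h
MTBF = 1 / λ_sys = 2630 h

2630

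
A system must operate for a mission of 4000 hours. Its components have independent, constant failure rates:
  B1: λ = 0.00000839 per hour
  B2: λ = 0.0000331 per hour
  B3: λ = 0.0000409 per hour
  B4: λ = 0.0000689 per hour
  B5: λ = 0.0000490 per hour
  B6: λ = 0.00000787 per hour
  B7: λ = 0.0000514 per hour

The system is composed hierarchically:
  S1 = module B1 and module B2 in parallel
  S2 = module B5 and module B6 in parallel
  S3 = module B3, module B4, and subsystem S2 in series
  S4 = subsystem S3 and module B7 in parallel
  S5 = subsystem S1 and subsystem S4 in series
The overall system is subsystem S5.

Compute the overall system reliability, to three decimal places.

R(B1) = exp(−0.00000839 × 4000) = 0.96700
R(B2) = exp(−0.0000331 × 4000) = 0.87599
R(B3) = exp(−0.0000409 × 4000) = 0.84908
R(B4) = exp(−0.0000689 × 4000) = 0.75912
R(B5) = exp(−0.0000490 × 4000) = 0.82201
R(B6) = exp(−0.00000787 × 4000) = 0.96901
R(B7) = exp(−0.0000514 × 4000) = 0.81416
Parallel (B1 and B2): 1 − (1 − 0.96700)(1 − 0.87599) = 0.99591
Parallel (B5 and B6): 1 − (1 − 0.82201)(1 − 0.96901) = 0.99448
Series (B3, B4, and [0.99448]): 0.84908 × 0.75912 × 0.99448 = 0.64100
Parallel ([0.64100] and B7): 1 − (1 − 0.64100)(1 − 0.81416) = 0.93328
Series ([0.99591] and [0.93328]): 0.99591 × 0.93328 = 0.929

0.929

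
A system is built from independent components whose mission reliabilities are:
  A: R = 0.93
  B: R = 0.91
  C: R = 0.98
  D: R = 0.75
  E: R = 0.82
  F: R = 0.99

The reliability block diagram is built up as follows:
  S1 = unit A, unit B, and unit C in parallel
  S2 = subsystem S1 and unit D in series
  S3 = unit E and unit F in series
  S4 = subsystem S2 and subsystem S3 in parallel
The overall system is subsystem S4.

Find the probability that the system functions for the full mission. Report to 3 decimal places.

0.953

Parallel (A, B, and C): 1 − (1 − 0.93000)(1 − 0.91000)(1 − 0.98000) = 0.99987
Series ([0.99987] and D): 0.99987 × 0.75000 = 0.74990
Series (E and F): 0.82000 × 0.99000 = 0.81180
Parallel ([0.74990] and [0.81180]): 1 − (1 − 0.74990)(1 − 0.81180) = 0.953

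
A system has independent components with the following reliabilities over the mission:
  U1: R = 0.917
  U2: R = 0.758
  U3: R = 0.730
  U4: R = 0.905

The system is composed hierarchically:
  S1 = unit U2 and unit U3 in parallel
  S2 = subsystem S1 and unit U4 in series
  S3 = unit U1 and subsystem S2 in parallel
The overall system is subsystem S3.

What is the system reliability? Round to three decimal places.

Parallel (U2 and U3): 1 − (1 − 0.75800)(1 − 0.73000) = 0.93466
Series ([0.93466] and U4): 0.93466 × 0.90500 = 0.84587
Parallel (U1 and [0.84587]): 1 − (1 − 0.91700)(1 − 0.84587) = 0.987

0.987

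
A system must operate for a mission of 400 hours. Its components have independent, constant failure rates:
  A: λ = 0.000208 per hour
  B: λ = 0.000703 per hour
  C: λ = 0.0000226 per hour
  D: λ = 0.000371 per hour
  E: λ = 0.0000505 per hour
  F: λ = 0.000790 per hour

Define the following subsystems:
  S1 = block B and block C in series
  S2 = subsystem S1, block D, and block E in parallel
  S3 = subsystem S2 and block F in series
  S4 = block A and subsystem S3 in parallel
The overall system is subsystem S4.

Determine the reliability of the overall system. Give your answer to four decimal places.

0.9783

R(A) = exp(−0.000208 × 400) = 0.920167
R(B) = exp(−0.000703 × 400) = 0.754877
R(C) = exp(−0.0000226 × 400) = 0.991001
R(D) = exp(−0.000371 × 400) = 0.862086
R(E) = exp(−0.0000505 × 400) = 0.980003
R(F) = exp(−0.000790 × 400) = 0.729059
Series (B and C): 0.754877 × 0.991001 = 0.748084
Parallel ([0.748084], D, and E): 1 − (1 − 0.748084)(1 − 0.862086)(1 − 0.980003) = 0.999305
Series ([0.999305] and F): 0.999305 × 0.729059 = 0.728552
Parallel (A and [0.728552]): 1 − (1 − 0.920167)(1 − 0.728552) = 0.9783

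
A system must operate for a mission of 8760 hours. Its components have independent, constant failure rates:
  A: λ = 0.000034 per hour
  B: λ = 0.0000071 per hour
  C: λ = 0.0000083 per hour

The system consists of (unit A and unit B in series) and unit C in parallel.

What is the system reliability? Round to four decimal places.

0.9788

R(A) = exp(−0.000034 × 8760) = 0.742420
R(B) = exp(−0.0000071 × 8760) = 0.939699
R(C) = exp(−0.0000083 × 8760) = 0.929872
Series (A and B): 0.742420 × 0.939699 = 0.697651
Parallel ([0.697651] and C): 1 − (1 − 0.697651)(1 − 0.929872) = 0.9788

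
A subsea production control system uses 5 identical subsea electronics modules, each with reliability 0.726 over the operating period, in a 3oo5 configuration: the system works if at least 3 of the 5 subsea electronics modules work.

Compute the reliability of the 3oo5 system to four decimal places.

0.8696

R = Σ_{i=3}^{5} C(5,i) p^i (1−p)^{5−i} with p = 0.726
C(5,3)·0.726^3·0.274^2 = 0.287284
C(5,4)·0.726^4·0.274^1 = 0.380598
C(5,5)·0.726^5·0.274^0 = 0.201689
Sum = 0.8696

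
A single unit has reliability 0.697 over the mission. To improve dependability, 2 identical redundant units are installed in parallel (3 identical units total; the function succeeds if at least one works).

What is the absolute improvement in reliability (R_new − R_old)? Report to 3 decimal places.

0.275

R_before = 0.697
R_after = 1 − (1 − 0.697)^3 = 0.972
ΔR = 0.972 − 0.697 = 0.275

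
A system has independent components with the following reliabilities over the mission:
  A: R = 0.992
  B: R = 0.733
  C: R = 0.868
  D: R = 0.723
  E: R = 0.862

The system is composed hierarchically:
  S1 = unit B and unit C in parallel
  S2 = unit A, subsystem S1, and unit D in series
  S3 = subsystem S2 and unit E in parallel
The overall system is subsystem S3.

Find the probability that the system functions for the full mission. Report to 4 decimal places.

Parallel (B and C): 1 − (1 − 0.733000)(1 − 0.868000) = 0.964756
Series (A, [0.964756], and D): 0.992000 × 0.964756 × 0.723000 = 0.691938
Parallel ([0.691938] and E): 1 − (1 − 0.691938)(1 − 0.862000) = 0.9575

0.9575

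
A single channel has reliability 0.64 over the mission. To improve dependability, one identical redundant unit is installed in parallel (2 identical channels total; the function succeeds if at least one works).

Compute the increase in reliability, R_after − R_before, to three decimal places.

R_before = 0.64
R_after = 1 − (1 − 0.64)^2 = 0.870
ΔR = 0.870 − 0.64 = 0.230

0.230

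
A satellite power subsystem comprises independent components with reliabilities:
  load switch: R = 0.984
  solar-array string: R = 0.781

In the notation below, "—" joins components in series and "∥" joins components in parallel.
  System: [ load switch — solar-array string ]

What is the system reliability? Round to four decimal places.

Series (load switch and solar-array string): 0.984000 × 0.781000 = 0.7685

0.7685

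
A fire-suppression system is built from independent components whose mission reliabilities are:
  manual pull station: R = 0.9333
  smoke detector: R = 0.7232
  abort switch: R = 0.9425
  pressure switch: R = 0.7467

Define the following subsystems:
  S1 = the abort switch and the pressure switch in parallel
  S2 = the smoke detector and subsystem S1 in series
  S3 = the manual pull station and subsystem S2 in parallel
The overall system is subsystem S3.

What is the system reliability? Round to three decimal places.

Parallel (abort switch and pressure switch): 1 − (1 − 0.94250)(1 − 0.74670) = 0.98544
Series (smoke detector and [0.98544]): 0.72320 × 0.98544 = 0.71267
Parallel (manual pull station and [0.71267]): 1 − (1 − 0.93330)(1 − 0.71267) = 0.981

0.981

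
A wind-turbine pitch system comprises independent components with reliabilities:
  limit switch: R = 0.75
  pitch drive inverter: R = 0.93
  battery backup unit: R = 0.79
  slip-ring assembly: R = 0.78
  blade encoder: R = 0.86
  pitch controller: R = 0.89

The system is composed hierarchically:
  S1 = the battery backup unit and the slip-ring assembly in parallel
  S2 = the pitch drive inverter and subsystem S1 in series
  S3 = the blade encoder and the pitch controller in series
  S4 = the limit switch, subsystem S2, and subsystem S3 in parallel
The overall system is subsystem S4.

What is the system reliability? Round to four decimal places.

Parallel (battery backup unit and slip-ring assembly): 1 − (1 − 0.790000)(1 − 0.780000) = 0.953800
Series (pitch drive inverter and [0.953800]): 0.930000 × 0.953800 = 0.887034
Series (blade encoder and pitch controller): 0.860000 × 0.890000 = 0.765400
Parallel (limit switch, [0.887034], and [0.765400]): 1 − (1 − 0.750000)(1 − 0.887034)(1 − 0.765400) = 0.9934

0.9934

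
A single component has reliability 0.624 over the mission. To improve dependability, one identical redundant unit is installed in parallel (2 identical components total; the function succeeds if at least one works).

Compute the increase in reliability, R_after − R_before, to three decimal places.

0.235

R_before = 0.624
R_after = 1 − (1 − 0.624)^2 = 0.859
ΔR = 0.859 − 0.624 = 0.235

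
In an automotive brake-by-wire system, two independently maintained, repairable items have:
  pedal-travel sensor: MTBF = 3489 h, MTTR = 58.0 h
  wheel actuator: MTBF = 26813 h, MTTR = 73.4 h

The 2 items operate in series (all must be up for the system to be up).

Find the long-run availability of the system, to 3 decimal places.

A(pedal-travel sensor) = MTBF/(MTBF+MTTR) = 3489/(3489+58.0) = 0.983648
A(wheel actuator) = MTBF/(MTBF+MTTR) = 26813/(26813+73.4) = 0.997270
Series availability: 0.983648 × 0.997270 = 0.981

0.981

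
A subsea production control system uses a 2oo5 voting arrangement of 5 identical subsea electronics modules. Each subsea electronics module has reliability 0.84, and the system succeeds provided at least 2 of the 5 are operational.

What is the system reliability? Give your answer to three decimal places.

0.997

R = Σ_{i=2}^{5} C(5,i) p^i (1−p)^{5−i} with p = 0.84
C(5,2)·0.84^2·0.16^3 = 0.02890
C(5,3)·0.84^3·0.16^2 = 0.15173
C(5,4)·0.84^4·0.16^1 = 0.39830
C(5,5)·0.84^5·0.16^0 = 0.41821
Sum = 0.997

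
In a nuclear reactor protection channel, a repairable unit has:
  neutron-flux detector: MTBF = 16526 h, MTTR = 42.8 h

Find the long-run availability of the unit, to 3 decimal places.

0.997

A(neutron-flux detector) = MTBF/(MTBF+MTTR) = 16526/(16526+42.8) = 0.997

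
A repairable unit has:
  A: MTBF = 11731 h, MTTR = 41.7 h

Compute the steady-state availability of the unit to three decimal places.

A(A) = MTBF/(MTBF+MTTR) = 11731/(11731+41.7) = 0.996

0.996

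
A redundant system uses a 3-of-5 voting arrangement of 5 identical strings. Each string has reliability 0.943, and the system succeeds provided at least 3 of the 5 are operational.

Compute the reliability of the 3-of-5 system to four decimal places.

R = Σ_{i=3}^{5} C(5,i) p^i (1−p)^{5−i} with p = 0.943
C(5,3)·0.943^3·0.057^2 = 0.027245
C(5,4)·0.943^4·0.057^1 = 0.225368
C(5,5)·0.943^5·0.057^0 = 0.745690
Sum = 0.9983

0.9983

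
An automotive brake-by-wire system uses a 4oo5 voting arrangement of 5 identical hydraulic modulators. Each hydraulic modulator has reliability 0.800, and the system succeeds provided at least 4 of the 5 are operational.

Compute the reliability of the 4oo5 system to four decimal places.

0.7373

R = Σ_{i=4}^{5} C(5,i) p^i (1−p)^{5−i} with p = 0.800
C(5,4)·0.800^4·0.200^1 = 0.409600
C(5,5)·0.800^5·0.200^0 = 0.327680
Sum = 0.7373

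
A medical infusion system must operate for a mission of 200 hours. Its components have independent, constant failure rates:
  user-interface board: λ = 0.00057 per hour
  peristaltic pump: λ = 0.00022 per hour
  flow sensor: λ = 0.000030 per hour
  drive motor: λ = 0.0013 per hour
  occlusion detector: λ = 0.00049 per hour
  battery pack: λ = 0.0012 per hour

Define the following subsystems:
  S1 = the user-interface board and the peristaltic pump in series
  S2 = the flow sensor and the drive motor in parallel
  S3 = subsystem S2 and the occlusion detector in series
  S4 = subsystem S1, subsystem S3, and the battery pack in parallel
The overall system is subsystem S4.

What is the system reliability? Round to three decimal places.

R(user-interface board) = exp(−0.00057 × 200) = 0.89226
R(peristaltic pump) = exp(−0.00022 × 200) = 0.95695
R(flow sensor) = exp(−0.000030 × 200) = 0.99402
R(drive motor) = exp(−0.0013 × 200) = 0.77105
R(occlusion detector) = exp(−0.00049 × 200) = 0.90665
R(battery pack) = exp(−0.0012 × 200) = 0.78663
Series (user-interface board and peristaltic pump): 0.89226 × 0.95695 = 0.85385
Parallel (flow sensor and drive motor): 1 − (1 − 0.99402)(1 − 0.77105) = 0.99863
Series ([0.99863] and occlusion detector): 0.99863 × 0.90665 = 0.90541
Parallel ([0.85385], [0.90541], and battery pack): 1 − (1 − 0.85385)(1 − 0.90541)(1 − 0.78663) = 0.997

0.997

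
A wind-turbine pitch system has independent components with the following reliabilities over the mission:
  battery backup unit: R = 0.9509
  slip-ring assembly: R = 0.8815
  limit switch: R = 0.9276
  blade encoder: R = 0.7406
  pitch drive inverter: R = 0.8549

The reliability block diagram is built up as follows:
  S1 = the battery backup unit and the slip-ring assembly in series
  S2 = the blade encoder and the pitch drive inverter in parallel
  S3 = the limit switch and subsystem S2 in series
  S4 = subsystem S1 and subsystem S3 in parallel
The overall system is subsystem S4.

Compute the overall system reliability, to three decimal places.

0.983

Series (battery backup unit and slip-ring assembly): 0.95090 × 0.88150 = 0.83822
Parallel (blade encoder and pitch drive inverter): 1 − (1 − 0.74060)(1 − 0.85490) = 0.96236
Series (limit switch and [0.96236]): 0.92760 × 0.96236 = 0.89269
Parallel ([0.83822] and [0.89269]): 1 − (1 − 0.83822)(1 − 0.89269) = 0.983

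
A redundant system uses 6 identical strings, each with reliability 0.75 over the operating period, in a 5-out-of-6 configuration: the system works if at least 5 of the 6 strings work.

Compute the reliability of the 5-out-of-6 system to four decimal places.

R = Σ_{i=5}^{6} C(6,i) p^i (1−p)^{6−i} with p = 0.75
C(6,5)·0.75^5·0.25^1 = 0.355957
C(6,6)·0.75^6·0.25^0 = 0.177979
Sum = 0.5339

0.5339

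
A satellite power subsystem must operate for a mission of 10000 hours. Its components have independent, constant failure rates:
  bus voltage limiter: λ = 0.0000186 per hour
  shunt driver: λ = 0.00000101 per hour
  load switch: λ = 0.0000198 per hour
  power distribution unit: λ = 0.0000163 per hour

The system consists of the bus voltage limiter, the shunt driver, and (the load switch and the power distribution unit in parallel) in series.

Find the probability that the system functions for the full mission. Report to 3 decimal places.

R(bus voltage limiter) = exp(−0.0000186 × 10000) = 0.83027
R(shunt driver) = exp(−0.00000101 × 10000) = 0.98995
R(load switch) = exp(−0.0000198 × 10000) = 0.82037
R(power distribution unit) = exp(−0.0000163 × 10000) = 0.84959
Parallel (load switch and power distribution unit): 1 − (1 − 0.82037)(1 − 0.84959) = 0.97298
Series (bus voltage limiter, shunt driver, and [0.97298]): 0.83027 × 0.98995 × 0.97298 = 0.800

0.800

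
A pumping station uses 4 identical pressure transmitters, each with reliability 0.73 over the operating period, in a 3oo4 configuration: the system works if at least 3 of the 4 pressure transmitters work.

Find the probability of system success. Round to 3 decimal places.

0.704

R = Σ_{i=3}^{4} C(4,i) p^i (1−p)^{4−i} with p = 0.73
C(4,3)·0.73^3·0.27^1 = 0.42014
C(4,4)·0.73^4·0.27^0 = 0.28398
Sum = 0.704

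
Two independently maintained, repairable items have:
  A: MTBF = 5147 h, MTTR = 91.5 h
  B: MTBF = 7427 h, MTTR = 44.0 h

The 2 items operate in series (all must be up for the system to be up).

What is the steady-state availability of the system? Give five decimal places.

0.97675

A(A) = MTBF/(MTBF+MTTR) = 5147/(5147+91.5) = 0.982533
A(B) = MTBF/(MTBF+MTTR) = 7427/(7427+44.0) = 0.994111
Series availability: 0.982533 × 0.994111 = 0.97675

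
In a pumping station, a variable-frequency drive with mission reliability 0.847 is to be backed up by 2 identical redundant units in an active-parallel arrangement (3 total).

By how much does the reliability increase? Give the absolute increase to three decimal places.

0.149

R_before = 0.847
R_after = 1 − (1 − 0.847)^3 = 0.996
ΔR = 0.996 − 0.847 = 0.149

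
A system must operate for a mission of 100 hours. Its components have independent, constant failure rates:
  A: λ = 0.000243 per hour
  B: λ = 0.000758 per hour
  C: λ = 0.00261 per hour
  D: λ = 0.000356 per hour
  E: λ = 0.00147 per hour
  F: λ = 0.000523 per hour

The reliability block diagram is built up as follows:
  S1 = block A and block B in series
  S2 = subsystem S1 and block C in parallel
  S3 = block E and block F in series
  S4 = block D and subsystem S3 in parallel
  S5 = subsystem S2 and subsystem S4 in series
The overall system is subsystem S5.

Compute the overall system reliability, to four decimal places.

0.9719

R(A) = exp(−0.000243 × 100) = 0.975993
R(B) = exp(−0.000758 × 100) = 0.927002
R(C) = exp(−0.00261 × 100) = 0.770281
R(D) = exp(−0.000356 × 100) = 0.965026
R(E) = exp(−0.00147 × 100) = 0.863294
R(F) = exp(−0.000523 × 100) = 0.949044
Series (A and B): 0.975993 × 0.927002 = 0.904747
Parallel ([0.904747] and C): 1 − (1 − 0.904747)(1 − 0.770281) = 0.978119
Series (E and F): 0.863294 × 0.949044 = 0.819304
Parallel (D and [0.819304]): 1 − (1 − 0.965026)(1 − 0.819304) = 0.993680
Series ([0.978119] and [0.993680]): 0.978119 × 0.993680 = 0.9719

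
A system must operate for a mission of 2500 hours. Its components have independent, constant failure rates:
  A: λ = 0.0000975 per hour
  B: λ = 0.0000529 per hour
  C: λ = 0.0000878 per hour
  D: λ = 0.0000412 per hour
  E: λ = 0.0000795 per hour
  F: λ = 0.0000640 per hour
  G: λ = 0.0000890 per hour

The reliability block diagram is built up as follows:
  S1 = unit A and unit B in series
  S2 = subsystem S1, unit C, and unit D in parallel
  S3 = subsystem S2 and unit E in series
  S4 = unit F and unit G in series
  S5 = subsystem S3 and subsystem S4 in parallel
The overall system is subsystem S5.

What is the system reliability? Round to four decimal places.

R(A) = exp(−0.0000975 × 2500) = 0.783684
R(B) = exp(−0.0000529 × 2500) = 0.876122
R(C) = exp(−0.0000878 × 2500) = 0.802920
R(D) = exp(−0.0000412 × 2500) = 0.902127
R(E) = exp(−0.0000795 × 2500) = 0.819755
R(F) = exp(−0.0000640 × 2500) = 0.852144
R(G) = exp(−0.0000890 × 2500) = 0.800515
Series (A and B): 0.783684 × 0.876122 = 0.686603
Parallel ([0.686603], C, and D): 1 − (1 − 0.686603)(1 − 0.802920)(1 − 0.902127) = 0.993955
Series ([0.993955] and E): 0.993955 × 0.819755 = 0.814800
Series (F and G): 0.852144 × 0.800515 = 0.682154
Parallel ([0.814800] and [0.682154]): 1 − (1 − 0.814800)(1 − 0.682154) = 0.9411

0.9411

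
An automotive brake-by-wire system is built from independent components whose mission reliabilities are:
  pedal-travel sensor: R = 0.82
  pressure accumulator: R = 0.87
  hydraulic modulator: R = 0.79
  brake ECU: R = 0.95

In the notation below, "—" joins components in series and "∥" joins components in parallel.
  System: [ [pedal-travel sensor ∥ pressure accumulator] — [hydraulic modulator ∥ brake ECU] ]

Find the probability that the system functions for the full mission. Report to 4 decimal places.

Parallel (pedal-travel sensor and pressure accumulator): 1 − (1 − 0.820000)(1 − 0.870000) = 0.976600
Parallel (hydraulic modulator and brake ECU): 1 − (1 − 0.790000)(1 − 0.950000) = 0.989500
Series ([0.976600] and [0.989500]): 0.976600 × 0.989500 = 0.9663

0.9663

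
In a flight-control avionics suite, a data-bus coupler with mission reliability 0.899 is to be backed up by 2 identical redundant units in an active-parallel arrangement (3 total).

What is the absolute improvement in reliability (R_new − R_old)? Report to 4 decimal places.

R_before = 0.899
R_after = 1 − (1 − 0.899)^3 = 0.9990
ΔR = 0.9990 − 0.899 = 0.1000

0.1000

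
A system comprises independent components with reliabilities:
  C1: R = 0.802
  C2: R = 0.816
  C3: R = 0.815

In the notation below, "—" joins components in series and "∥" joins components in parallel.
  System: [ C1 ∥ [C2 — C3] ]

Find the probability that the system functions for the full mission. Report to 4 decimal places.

0.9337

Series (C2 and C3): 0.816000 × 0.815000 = 0.665040
Parallel (C1 and [0.665040]): 1 − (1 − 0.802000)(1 − 0.665040) = 0.9337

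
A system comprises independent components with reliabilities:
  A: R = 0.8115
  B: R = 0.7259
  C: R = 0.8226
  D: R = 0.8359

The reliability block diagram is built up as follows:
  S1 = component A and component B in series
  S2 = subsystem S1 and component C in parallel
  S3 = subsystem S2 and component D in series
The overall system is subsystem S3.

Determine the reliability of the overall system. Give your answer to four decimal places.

Series (A and B): 0.811500 × 0.725900 = 0.589068
Parallel ([0.589068] and C): 1 − (1 − 0.589068)(1 − 0.822600) = 0.927101
Series ([0.927101] and D): 0.927101 × 0.835900 = 0.7750

0.7750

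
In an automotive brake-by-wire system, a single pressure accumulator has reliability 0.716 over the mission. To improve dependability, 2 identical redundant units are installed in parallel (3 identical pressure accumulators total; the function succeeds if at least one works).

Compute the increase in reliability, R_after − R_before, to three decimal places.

R_before = 0.716
R_after = 1 − (1 − 0.716)^3 = 0.977
ΔR = 0.977 − 0.716 = 0.261

0.261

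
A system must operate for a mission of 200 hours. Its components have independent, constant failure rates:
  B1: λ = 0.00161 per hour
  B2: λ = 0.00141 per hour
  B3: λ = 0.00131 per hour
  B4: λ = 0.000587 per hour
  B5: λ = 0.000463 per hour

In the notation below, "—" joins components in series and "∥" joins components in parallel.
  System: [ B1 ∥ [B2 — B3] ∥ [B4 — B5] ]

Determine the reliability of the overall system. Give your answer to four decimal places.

R(B1) = exp(−0.00161 × 200) = 0.724698
R(B2) = exp(−0.00141 × 200) = 0.754274
R(B3) = exp(−0.00131 × 200) = 0.769511
R(B4) = exp(−0.000587 × 200) = 0.889229
R(B5) = exp(−0.000463 × 200) = 0.911558
Series (B2 and B3): 0.754274 × 0.769511 = 0.580422
Series (B4 and B5): 0.889229 × 0.911558 = 0.810584
Parallel (B1, [0.580422], and [0.810584]): 1 − (1 − 0.724698)(1 − 0.580422)(1 − 0.810584) = 0.9781

0.9781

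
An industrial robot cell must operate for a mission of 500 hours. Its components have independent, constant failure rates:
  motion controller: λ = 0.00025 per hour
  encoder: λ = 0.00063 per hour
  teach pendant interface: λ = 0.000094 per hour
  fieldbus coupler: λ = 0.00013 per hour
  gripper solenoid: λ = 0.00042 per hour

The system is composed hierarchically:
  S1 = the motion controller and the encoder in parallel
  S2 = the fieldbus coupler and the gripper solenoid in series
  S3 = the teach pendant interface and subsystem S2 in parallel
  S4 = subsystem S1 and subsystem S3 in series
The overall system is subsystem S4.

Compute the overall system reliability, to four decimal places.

0.9576

R(motion controller) = exp(−0.00025 × 500) = 0.882497
R(encoder) = exp(−0.00063 × 500) = 0.729789
R(teach pendant interface) = exp(−0.000094 × 500) = 0.954087
R(fieldbus coupler) = exp(−0.00013 × 500) = 0.937067
R(gripper solenoid) = exp(−0.00042 × 500) = 0.810584
Parallel (motion controller and encoder): 1 − (1 − 0.882497)(1 − 0.729789) = 0.968249
Series (fieldbus coupler and gripper solenoid): 0.937067 × 0.810584 = 0.759572
Parallel (teach pendant interface and [0.759572]): 1 − (1 − 0.954087)(1 − 0.759572) = 0.988961
Series ([0.968249] and [0.988961]): 0.968249 × 0.988961 = 0.9576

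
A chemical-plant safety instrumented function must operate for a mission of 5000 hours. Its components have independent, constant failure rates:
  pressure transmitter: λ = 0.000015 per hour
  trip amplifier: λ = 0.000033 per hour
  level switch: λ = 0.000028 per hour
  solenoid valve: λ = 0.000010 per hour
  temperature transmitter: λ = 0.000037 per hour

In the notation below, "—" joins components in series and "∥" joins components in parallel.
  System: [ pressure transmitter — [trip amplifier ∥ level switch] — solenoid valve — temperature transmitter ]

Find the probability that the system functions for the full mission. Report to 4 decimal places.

R(pressure transmitter) = exp(−0.000015 × 5000) = 0.927743
R(trip amplifier) = exp(−0.000033 × 5000) = 0.847894
R(level switch) = exp(−0.000028 × 5000) = 0.869358
R(solenoid valve) = exp(−0.000010 × 5000) = 0.951229
R(temperature transmitter) = exp(−0.000037 × 5000) = 0.831104
Parallel (trip amplifier and level switch): 1 − (1 − 0.847894)(1 − 0.869358) = 0.980129
Series (pressure transmitter, [0.980129], solenoid valve, and temperature transmitter): 0.927743 × 0.980129 × 0.951229 × 0.831104 = 0.7189

0.7189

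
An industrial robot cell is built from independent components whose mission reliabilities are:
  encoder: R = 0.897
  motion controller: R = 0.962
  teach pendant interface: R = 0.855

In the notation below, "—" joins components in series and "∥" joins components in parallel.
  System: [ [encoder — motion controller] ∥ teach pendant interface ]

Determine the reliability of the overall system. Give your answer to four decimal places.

0.9801

Series (encoder and motion controller): 0.897000 × 0.962000 = 0.862914
Parallel ([0.862914] and teach pendant interface): 1 − (1 − 0.862914)(1 − 0.855000) = 0.9801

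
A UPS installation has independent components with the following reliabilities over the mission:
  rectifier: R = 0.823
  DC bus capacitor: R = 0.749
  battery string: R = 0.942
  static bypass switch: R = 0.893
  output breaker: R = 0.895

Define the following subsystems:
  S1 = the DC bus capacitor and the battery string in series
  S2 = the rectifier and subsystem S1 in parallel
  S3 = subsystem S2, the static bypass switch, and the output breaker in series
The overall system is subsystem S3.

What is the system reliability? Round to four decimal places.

0.7576

Series (DC bus capacitor and battery string): 0.749000 × 0.942000 = 0.705558
Parallel (rectifier and [0.705558]): 1 − (1 − 0.823000)(1 − 0.705558) = 0.947884
Series ([0.947884], static bypass switch, and output breaker): 0.947884 × 0.893000 × 0.895000 = 0.7576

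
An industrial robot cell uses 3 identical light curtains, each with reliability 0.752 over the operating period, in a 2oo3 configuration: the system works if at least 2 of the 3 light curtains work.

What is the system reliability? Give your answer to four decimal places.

R = Σ_{i=2}^{3} C(3,i) p^i (1−p)^{3−i} with p = 0.752
C(3,2)·0.752^2·0.248^1 = 0.420735
C(3,3)·0.752^3·0.248^0 = 0.425259
Sum = 0.8460

0.8460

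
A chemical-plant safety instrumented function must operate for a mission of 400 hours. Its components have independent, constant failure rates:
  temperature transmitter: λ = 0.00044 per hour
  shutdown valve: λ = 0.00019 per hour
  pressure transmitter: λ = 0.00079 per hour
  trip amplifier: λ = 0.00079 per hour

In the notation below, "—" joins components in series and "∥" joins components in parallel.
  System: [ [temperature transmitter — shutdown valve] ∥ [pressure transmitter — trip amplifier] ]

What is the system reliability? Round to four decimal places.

R(temperature transmitter) = exp(−0.00044 × 400) = 0.838618
R(shutdown valve) = exp(−0.00019 × 400) = 0.926816
R(pressure transmitter) = exp(−0.00079 × 400) = 0.729059
R(trip amplifier) = exp(−0.00079 × 400) = 0.729059
Series (temperature transmitter and shutdown valve): 0.838618 × 0.926816 = 0.777245
Series (pressure transmitter and trip amplifier): 0.729059 × 0.729059 = 0.531527
Parallel ([0.777245] and [0.531527]): 1 − (1 − 0.777245)(1 − 0.531527) = 0.8956

0.8956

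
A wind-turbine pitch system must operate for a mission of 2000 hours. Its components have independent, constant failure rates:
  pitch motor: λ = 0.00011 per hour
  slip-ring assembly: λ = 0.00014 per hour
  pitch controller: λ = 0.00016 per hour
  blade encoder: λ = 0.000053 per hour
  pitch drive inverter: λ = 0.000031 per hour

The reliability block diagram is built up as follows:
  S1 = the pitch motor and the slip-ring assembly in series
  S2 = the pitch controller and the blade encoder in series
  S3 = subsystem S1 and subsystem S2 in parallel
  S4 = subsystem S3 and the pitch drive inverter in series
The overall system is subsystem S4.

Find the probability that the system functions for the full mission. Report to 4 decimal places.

R(pitch motor) = exp(−0.00011 × 2000) = 0.802519
R(slip-ring assembly) = exp(−0.00014 × 2000) = 0.755784
R(pitch controller) = exp(−0.00016 × 2000) = 0.726149
R(blade encoder) = exp(−0.000053 × 2000) = 0.899425
R(pitch drive inverter) = exp(−0.000031 × 2000) = 0.939883
Series (pitch motor and slip-ring assembly): 0.802519 × 0.755784 = 0.606531
Series (pitch controller and blade encoder): 0.726149 × 0.899425 = 0.653117
Parallel ([0.606531] and [0.653117]): 1 − (1 − 0.606531)(1 − 0.653117) = 0.863512
Series ([0.863512] and pitch drive inverter): 0.863512 × 0.939883 = 0.8116

0.8116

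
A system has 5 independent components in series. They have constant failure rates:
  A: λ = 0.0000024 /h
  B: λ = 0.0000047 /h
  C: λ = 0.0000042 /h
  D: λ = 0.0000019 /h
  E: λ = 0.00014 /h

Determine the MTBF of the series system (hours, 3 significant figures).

6530

Series of exponential components: λ_sys = Σ λ_i
λ_sys = 0.0000024 + 0.0000047 + 0.0000042 + 0.0000019 + 0.00014 = 1.5320e-04 /h
MTBF = 1 / λ_sys = 6530 h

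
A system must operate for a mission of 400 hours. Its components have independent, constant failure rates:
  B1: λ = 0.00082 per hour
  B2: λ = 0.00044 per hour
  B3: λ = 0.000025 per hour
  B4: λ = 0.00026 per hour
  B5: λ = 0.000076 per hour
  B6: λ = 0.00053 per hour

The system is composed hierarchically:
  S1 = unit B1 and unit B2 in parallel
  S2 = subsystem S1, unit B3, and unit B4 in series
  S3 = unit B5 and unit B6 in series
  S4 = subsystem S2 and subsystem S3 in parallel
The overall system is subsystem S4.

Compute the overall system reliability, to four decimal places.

R(B1) = exp(−0.00082 × 400) = 0.720363
R(B2) = exp(−0.00044 × 400) = 0.838618
R(B3) = exp(−0.000025 × 400) = 0.990050
R(B4) = exp(−0.00026 × 400) = 0.901225
R(B5) = exp(−0.000076 × 400) = 0.970057
R(B6) = exp(−0.00053 × 400) = 0.808965
Parallel (B1 and B2): 1 − (1 − 0.720363)(1 − 0.838618) = 0.954872
Series ([0.954872], B3, and B4): 0.954872 × 0.990050 × 0.901225 = 0.851992
Series (B5 and B6): 0.970057 × 0.808965 = 0.784742
Parallel ([0.851992] and [0.784742]): 1 − (1 − 0.851992)(1 − 0.784742) = 0.9681

0.9681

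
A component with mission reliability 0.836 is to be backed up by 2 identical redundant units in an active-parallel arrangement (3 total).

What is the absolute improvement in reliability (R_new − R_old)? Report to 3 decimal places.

R_before = 0.836
R_after = 1 − (1 − 0.836)^3 = 0.996
ΔR = 0.996 − 0.836 = 0.160

0.160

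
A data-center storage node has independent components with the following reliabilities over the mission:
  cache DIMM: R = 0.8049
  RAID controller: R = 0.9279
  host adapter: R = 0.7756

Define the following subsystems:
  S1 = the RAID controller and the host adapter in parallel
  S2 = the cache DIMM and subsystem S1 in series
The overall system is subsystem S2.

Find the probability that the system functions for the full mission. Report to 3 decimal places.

Parallel (RAID controller and host adapter): 1 − (1 − 0.92790)(1 − 0.77560) = 0.98382
Series (cache DIMM and [0.98382]): 0.80490 × 0.98382 = 0.792

0.792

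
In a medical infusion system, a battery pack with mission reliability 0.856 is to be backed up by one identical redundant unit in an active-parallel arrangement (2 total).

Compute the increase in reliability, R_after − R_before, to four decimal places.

R_before = 0.856
R_after = 1 − (1 − 0.856)^2 = 0.9793
ΔR = 0.9793 − 0.856 = 0.1233

0.1233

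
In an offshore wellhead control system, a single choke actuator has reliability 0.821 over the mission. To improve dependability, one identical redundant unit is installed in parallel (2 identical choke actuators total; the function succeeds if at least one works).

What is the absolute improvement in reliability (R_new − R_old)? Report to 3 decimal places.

0.147

R_before = 0.821
R_after = 1 − (1 − 0.821)^2 = 0.968
ΔR = 0.968 − 0.821 = 0.147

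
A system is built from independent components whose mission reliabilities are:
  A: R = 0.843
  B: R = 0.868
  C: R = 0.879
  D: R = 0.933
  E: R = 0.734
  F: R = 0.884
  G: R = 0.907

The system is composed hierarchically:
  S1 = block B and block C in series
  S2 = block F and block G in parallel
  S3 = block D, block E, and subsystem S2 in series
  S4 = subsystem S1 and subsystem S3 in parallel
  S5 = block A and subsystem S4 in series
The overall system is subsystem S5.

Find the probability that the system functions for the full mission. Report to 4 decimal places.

0.7785

Series (B and C): 0.868000 × 0.879000 = 0.762972
Parallel (F and G): 1 − (1 − 0.884000)(1 − 0.907000) = 0.989212
Series (D, E, and [0.989212]): 0.933000 × 0.734000 × 0.989212 = 0.677434
Parallel ([0.762972] and [0.677434]): 1 − (1 − 0.762972)(1 − 0.677434) = 0.923543
Series (A and [0.923543]): 0.843000 × 0.923543 = 0.7785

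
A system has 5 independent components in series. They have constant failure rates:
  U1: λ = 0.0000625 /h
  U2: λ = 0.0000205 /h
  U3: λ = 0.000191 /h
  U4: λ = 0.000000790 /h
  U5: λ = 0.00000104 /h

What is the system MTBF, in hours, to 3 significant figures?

3630

Series of exponential components: λ_sys = Σ λ_i
λ_sys = 0.0000625 + 0.0000205 + 0.000191 + 0.000000790 + 0.00000104 = 2.7583e-04 /h
MTBF = 1 / λ_sys = 3630 h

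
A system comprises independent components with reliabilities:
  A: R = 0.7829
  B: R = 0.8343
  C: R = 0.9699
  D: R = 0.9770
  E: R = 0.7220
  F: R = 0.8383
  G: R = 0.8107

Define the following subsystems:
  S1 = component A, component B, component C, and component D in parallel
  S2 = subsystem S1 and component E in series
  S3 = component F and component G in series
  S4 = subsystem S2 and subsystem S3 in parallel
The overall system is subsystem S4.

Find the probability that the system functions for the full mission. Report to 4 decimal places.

Parallel (A, B, C, and D): 1 − (1 − 0.782900)(1 − 0.834300)(1 − 0.969900)(1 − 0.977000) = 0.999975
Series ([0.999975] and E): 0.999975 × 0.722000 = 0.721982
Series (F and G): 0.838300 × 0.810700 = 0.679610
Parallel ([0.721982] and [0.679610]): 1 − (1 − 0.721982)(1 − 0.679610) = 0.9109

0.9109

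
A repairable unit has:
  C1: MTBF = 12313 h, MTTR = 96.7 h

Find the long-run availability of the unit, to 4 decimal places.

0.9922

A(C1) = MTBF/(MTBF+MTTR) = 12313/(12313+96.7) = 0.9922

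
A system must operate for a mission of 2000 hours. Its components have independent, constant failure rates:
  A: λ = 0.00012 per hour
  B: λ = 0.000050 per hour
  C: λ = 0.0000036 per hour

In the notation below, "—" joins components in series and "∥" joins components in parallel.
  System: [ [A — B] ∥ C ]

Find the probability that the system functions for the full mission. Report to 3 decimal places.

R(A) = exp(−0.00012 × 2000) = 0.78663
R(B) = exp(−0.000050 × 2000) = 0.90484
R(C) = exp(−0.0000036 × 2000) = 0.99283
Series (A and B): 0.78663 × 0.90484 = 0.71177
Parallel ([0.71177] and C): 1 − (1 − 0.71177)(1 − 0.99283) = 0.998

0.998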